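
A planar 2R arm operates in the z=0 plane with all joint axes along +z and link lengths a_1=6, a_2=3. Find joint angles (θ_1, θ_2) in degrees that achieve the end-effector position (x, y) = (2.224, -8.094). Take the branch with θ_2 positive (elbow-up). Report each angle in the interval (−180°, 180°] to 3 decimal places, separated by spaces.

-89.273 44.993

cos θ_2 = (70.4590−6²−3²)/(2·6·3) = 0.7072; θ_2 = 44.9929° (elbow-up)
β = atan2(-8.0940,2.2240) = -74.6359°; ψ = atan2(2.1211,8.1216) = 14.6366°
θ_1 = β − ψ = -89.2725°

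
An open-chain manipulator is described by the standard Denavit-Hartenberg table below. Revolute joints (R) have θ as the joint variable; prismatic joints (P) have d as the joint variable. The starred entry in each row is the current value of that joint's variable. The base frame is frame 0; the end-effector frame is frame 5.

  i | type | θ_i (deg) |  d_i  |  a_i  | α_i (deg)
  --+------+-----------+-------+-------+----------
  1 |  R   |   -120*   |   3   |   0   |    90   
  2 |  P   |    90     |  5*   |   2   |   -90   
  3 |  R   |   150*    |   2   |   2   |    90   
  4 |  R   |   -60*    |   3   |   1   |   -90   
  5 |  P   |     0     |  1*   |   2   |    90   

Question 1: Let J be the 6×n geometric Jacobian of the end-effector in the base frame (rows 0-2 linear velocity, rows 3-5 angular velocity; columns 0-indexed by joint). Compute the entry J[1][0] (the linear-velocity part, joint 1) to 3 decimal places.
-0.239

axis z_0 = ẑ; lever o_n−o_0 = (-0.2386,0.0245,2.7189)
cross product → J_v[:, 0] = (-0.0245,-0.2386,0.0000)
J_ω[:, 0] = z_0
entry J[1][0] = -0.2386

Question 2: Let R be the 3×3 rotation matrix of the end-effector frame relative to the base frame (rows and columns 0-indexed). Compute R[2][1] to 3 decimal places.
-0.750

End-effector y-axis (col 1 of R) = (0.6250,0.2165,-0.7500)
R[2][1] = -0.7500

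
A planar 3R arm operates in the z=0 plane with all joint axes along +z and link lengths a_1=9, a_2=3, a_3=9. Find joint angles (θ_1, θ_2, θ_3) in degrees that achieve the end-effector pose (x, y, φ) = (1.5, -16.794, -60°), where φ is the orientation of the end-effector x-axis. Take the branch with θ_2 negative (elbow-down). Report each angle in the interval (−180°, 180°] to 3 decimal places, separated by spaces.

wrist centre = target − a_3·(cos φ, sin φ) = (-3.0000, -8.9998)
cos θ_2 = (89.9959−9²−3²)/(2·9·3) = -0.0001; θ_2 = -90.0044° (elbow-down)
β = atan2(-8.9998,-3.0000) = -108.4354°; ψ = atan2(-3.0000,8.9998) = -18.4354°
θ_1 = β − ψ = -90.0000°
θ_3 = φ − θ_1 − θ_2 = 120.0044° (wrapped to (-180°,180°])

-90.000 -90.004 120.004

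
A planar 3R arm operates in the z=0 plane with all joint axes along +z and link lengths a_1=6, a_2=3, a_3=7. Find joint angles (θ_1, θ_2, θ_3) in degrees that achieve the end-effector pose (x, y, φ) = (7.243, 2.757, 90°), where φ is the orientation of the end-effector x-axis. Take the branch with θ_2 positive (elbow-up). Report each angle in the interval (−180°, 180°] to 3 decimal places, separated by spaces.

-44.995 44.981 90.014

wrist centre = target − a_3·(cos φ, sin φ) = (7.2430, -4.2430)
cos θ_2 = (70.4641−6²−3²)/(2·6·3) = 0.7073; θ_2 = 44.9814° (elbow-up)
β = atan2(-4.2430,7.2430) = -30.3621°; ψ = atan2(2.1206,8.1220) = 14.6331°
θ_1 = β − ψ = -44.9951°
θ_3 = φ − θ_1 − θ_2 = 90.0137° (wrapped to (-180°,180°])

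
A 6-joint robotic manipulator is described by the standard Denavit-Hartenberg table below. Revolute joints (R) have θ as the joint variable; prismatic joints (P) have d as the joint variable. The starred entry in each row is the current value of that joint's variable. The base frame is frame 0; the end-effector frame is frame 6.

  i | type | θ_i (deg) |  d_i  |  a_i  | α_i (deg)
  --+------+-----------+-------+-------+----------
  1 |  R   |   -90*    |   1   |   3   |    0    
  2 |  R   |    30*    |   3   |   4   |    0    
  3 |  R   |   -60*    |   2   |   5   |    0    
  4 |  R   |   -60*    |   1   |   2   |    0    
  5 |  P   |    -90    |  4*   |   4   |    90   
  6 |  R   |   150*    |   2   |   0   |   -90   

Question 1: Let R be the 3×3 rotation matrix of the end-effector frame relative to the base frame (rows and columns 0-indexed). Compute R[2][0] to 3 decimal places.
0.500

End-effector x-axis (col 0 of R) = (0.0000,-0.8660,0.5000)
R[2][0] = 0.5000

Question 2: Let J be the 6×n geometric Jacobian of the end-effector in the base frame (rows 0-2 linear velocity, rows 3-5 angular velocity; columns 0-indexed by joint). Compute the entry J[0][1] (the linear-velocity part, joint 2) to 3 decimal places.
3.794

axis z_1 = (0.0000,0.0000,1.0000); lever o_n−o_1 = (-0.5000,-3.7942,10.0000)
cross product → J_v[:, 1] = (3.7942,-0.5000,0.0000)
J_ω[:, 1] = z_1
entry J[0][1] = 3.7942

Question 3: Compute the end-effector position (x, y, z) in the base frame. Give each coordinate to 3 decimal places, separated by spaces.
after link 1: o_1 = (0.0000, -3.0000, 1.0000)
after link 2: o_2 = (2.0000, -6.4641, 4.0000)
after link 3: o_3 = (-0.5000, -10.7942, 6.0000)
after link 4: o_4 = (-2.5000, -10.7942, 7.0000)
after link 5: o_5 = (-2.5000, -6.7942, 11.0000)
after link 6: o_6 = (-0.5000, -6.7942, 11.0000)

-0.500 -6.794 11.000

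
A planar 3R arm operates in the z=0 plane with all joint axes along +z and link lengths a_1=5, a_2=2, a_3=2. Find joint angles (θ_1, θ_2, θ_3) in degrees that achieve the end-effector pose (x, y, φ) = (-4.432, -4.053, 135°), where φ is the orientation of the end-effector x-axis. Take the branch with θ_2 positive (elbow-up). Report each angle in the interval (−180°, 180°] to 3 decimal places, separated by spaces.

wrist centre = target − a_3·(cos φ, sin φ) = (-3.0178, -5.4672)
cos θ_2 = (38.9975−5²−2²)/(2·5·2) = 0.4999; θ_2 = 60.0084° (elbow-up)
β = atan2(-5.4672,-3.0178) = -118.8978°; ψ = atan2(1.7322,5.9997) = 16.1041°
θ_1 = β − ψ = -135.0018°
θ_3 = φ − θ_1 − θ_2 = -150.0066° (wrapped to (-180°,180°])

-135.002 60.008 -150.007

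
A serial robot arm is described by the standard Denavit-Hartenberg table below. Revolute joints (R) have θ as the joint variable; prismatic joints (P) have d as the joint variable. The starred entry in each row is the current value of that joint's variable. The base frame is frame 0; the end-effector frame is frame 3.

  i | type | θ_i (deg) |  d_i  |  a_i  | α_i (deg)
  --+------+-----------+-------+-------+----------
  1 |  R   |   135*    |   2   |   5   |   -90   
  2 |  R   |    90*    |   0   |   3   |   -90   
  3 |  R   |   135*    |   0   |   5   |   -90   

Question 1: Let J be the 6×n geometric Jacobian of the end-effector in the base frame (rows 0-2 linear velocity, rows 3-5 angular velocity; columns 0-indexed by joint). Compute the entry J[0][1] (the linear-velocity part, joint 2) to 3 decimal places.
-0.379

axis z_1 = (-0.7071,-0.7071,0.0000); lever o_n−o_1 = (2.5000,2.5000,0.5355)
cross product → J_v[:, 1] = (-0.3787,0.3787,-0.0000)
J_ω[:, 1] = z_1
entry J[0][1] = -0.3787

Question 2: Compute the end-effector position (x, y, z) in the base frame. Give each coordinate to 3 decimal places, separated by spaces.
after link 1: o_1 = (-3.5355, 3.5355, 2.0000)
after link 2: o_2 = (-3.5355, 3.5355, -1.0000)
after link 3: o_3 = (-1.0355, 6.0355, 2.5355)

-1.036 6.036 2.536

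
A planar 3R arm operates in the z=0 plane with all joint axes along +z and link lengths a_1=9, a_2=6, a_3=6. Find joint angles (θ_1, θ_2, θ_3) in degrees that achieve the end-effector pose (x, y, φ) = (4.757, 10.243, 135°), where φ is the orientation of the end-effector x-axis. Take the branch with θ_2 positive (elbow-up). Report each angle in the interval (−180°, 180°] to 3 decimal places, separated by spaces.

0.002 90.001 44.997

wrist centre = target − a_3·(cos φ, sin φ) = (8.9996, 6.0004)
cos θ_2 = (116.9978−9²−6²)/(2·9·6) = -0.0000; θ_2 = 90.0011° (elbow-up)
β = atan2(6.0004,8.9996) = 33.6927°; ψ = atan2(6.0000,8.9999) = 33.6904°
θ_1 = β − ψ = 0.0023°
θ_3 = φ − θ_1 − θ_2 = 44.9966° (wrapped to (-180°,180°])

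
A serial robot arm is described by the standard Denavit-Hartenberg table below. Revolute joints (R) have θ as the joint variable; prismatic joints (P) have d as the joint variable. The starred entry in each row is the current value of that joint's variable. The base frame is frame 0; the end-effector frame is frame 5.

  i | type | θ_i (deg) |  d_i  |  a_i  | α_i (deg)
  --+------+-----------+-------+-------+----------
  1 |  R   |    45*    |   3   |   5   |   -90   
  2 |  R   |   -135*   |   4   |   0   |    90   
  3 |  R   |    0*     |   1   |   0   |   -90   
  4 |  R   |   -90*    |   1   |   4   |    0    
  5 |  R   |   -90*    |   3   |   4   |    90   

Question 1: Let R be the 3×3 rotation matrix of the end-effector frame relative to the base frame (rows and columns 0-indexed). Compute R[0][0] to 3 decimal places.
End-effector x-axis (col 0 of R) = (0.5000,0.5000,-0.7071)
R[0][0] = 0.5000

0.500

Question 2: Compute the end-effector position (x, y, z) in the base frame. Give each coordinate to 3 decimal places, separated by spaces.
-2.621 8.692 -3.364

after link 1: o_1 = (3.5355, 3.5355, 3.0000)
after link 2: o_2 = (0.7071, 6.3640, 3.0000)
after link 3: o_3 = (0.2071, 5.8640, 2.2929)
after link 4: o_4 = (-2.5000, 4.5711, -0.5355)
after link 5: o_5 = (-2.6213, 8.6924, -3.3640)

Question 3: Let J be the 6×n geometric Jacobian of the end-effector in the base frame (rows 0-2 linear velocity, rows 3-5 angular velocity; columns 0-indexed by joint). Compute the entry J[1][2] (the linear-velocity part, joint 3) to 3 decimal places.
-0.828

axis z_2 = (-0.5000,-0.5000,-0.7071); lever o_n−o_2 = (-3.3284,2.3284,-6.3640)
cross product → J_v[:, 2] = (4.8284,-0.8284,-2.8284)
J_ω[:, 2] = z_2
entry J[1][2] = -0.8284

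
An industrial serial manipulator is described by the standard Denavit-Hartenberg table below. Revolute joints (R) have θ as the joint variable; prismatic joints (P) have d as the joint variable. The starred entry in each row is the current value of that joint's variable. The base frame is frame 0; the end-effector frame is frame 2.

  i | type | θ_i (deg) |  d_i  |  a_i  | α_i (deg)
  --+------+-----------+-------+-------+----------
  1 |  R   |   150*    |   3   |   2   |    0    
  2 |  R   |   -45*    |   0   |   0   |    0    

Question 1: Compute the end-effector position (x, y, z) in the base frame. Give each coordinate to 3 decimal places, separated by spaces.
after link 1: o_1 = (-1.7321, 1.0000, 3.0000)
after link 2: o_2 = (-1.7321, 1.0000, 3.0000)

-1.732 1.000 3.000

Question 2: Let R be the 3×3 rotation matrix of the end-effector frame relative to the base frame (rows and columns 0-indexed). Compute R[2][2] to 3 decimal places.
1.000

End-effector z-axis (col 2 of R) = (0.0000,0.0000,1.0000)
R[2][2] = 1.0000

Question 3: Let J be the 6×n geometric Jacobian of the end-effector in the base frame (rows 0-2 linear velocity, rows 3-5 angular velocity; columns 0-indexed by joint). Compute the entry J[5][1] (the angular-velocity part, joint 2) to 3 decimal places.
axis z_1 = (0.0000,0.0000,1.0000); lever o_n−o_1 = (0.0000,0.0000,0.0000)
cross product → J_v[:, 1] = (0.0000,0.0000,0.0000)
J_ω[:, 1] = z_1
entry J[5][1] = 1.0000

1.000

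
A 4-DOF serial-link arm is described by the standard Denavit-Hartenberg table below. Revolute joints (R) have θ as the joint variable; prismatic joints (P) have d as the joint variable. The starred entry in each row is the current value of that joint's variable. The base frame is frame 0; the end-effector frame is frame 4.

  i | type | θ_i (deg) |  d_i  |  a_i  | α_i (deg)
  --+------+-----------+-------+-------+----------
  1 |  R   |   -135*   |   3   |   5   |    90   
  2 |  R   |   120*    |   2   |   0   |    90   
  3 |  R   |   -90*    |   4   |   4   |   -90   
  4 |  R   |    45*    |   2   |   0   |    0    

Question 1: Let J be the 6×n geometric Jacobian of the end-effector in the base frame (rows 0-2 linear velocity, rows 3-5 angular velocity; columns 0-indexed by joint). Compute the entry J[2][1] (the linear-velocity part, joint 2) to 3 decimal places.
axis z_1 = (-0.7071,0.7071,0.0000); lever o_n−o_1 = (-0.3282,-3.1566,3.7321)
cross product → J_v[:, 1] = (2.6390,2.6390,2.4641)
J_ω[:, 1] = z_1
entry J[2][1] = 2.4641

2.464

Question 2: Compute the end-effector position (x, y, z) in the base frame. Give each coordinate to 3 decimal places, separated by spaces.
after link 1: o_1 = (-3.5355, -3.5355, 3.0000)
after link 2: o_2 = (-4.9497, -2.1213, 3.0000)
after link 3: o_3 = (-4.5708, -7.3992, 5.0000)
after link 4: o_4 = (-3.8637, -6.6921, 6.7321)

-3.864 -6.692 6.732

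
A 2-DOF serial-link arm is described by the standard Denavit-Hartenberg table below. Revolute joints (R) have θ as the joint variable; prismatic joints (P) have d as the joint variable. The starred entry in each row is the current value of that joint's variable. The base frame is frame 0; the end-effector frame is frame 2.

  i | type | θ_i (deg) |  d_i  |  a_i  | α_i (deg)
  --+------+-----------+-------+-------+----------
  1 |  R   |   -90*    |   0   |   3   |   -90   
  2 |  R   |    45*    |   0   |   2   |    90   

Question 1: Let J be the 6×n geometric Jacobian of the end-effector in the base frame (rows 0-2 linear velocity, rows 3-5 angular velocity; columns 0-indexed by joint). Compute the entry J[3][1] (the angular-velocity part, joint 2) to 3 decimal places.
1.000

axis z_1 = (1.0000,0.0000,0.0000); lever o_n−o_1 = (0.0000,-1.4142,-1.4142)
cross product → J_v[:, 1] = (0.0000,1.4142,-1.4142)
J_ω[:, 1] = z_1
entry J[3][1] = 1.0000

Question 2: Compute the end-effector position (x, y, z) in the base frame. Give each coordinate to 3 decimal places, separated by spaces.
0.000 -4.414 -1.414

after link 1: o_1 = (0.0000, -3.0000, 0.0000)
after link 2: o_2 = (0.0000, -4.4142, -1.4142)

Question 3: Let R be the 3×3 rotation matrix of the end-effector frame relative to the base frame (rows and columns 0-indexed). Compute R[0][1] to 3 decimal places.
End-effector y-axis (col 1 of R) = (1.0000,0.0000,0.0000)
R[0][1] = 1.0000

1.000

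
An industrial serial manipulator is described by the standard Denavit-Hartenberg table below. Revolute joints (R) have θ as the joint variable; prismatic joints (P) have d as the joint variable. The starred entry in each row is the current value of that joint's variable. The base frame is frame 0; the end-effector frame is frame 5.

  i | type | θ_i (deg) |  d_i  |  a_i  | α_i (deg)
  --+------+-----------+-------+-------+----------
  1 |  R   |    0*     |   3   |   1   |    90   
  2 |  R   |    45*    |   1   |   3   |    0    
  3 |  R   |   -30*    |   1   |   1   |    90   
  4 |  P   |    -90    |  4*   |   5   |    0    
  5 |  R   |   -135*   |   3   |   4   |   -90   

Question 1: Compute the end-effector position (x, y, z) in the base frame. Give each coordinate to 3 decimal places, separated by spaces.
3.167 0.172 -2.113

after link 1: o_1 = (1.0000, 0.0000, 3.0000)
after link 2: o_2 = (3.1213, -1.0000, 5.1213)
after link 3: o_3 = (4.0872, -2.0000, 5.3801)
after link 4: o_4 = (5.1225, 3.0000, 1.5164)
after link 5: o_5 = (3.1669, 0.1716, -2.1134)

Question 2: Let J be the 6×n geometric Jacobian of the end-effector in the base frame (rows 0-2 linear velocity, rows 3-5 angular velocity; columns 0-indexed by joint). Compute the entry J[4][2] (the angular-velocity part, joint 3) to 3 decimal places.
axis z_2 = (0.0000,-1.0000,0.0000); lever o_n−o_2 = (0.0456,1.1716,-7.2347)
cross product → J_v[:, 2] = (7.2347,0.0000,0.0456)
J_ω[:, 2] = z_2
entry J[4][2] = -1.0000

-1.000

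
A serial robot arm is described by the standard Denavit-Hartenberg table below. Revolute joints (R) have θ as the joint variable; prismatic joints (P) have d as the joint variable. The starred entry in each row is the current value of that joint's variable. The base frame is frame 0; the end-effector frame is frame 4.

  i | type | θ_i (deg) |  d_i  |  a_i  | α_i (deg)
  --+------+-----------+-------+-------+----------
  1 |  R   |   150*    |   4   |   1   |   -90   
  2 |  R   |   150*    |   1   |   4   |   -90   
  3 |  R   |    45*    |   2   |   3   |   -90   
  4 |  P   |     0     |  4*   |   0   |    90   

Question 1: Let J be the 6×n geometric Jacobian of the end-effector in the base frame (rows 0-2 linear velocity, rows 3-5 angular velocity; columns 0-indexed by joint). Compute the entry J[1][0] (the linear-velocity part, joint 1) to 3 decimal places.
axis z_0 = ẑ; lever o_n−o_0 = (4.4445,1.9947,4.0856)
cross product → J_v[:, 0] = (-1.9947,4.4445,0.0000)
J_ω[:, 0] = z_0
entry J[1][0] = 4.4445

4.445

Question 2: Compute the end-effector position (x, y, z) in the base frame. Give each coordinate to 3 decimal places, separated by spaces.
after link 1: o_1 = (-0.8660, 0.5000, 4.0000)
after link 2: o_2 = (1.6340, -2.0981, 2.0000)
after link 3: o_3 = (5.1517, -1.6795, 2.6714)
after link 4: o_4 = (4.4445, 1.9947, 4.0856)

4.445 1.995 4.086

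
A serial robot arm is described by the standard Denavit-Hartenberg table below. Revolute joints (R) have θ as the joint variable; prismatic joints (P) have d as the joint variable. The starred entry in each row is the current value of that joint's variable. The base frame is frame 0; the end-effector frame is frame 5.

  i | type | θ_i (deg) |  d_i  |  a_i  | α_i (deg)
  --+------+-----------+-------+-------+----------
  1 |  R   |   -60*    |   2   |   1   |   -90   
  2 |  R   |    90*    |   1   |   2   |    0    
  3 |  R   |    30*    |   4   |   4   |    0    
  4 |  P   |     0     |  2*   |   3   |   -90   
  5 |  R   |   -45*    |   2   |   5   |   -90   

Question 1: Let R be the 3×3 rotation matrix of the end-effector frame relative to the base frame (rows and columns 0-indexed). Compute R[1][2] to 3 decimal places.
End-effector z-axis (col 2 of R) = (-0.7891,-0.0474,-0.6124)
R[1][2] = -0.0474

-0.047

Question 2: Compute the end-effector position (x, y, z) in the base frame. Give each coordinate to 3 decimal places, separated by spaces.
6.124 10.464 -8.124

after link 1: o_1 = (0.5000, -0.8660, 2.0000)
after link 2: o_2 = (1.3660, -0.3660, 0.0000)
after link 3: o_3 = (3.8301, 3.3660, -3.4641)
after link 4: o_4 = (4.8122, 5.6651, -6.0622)
after link 5: o_5 = (6.1241, 10.4638, -8.1240)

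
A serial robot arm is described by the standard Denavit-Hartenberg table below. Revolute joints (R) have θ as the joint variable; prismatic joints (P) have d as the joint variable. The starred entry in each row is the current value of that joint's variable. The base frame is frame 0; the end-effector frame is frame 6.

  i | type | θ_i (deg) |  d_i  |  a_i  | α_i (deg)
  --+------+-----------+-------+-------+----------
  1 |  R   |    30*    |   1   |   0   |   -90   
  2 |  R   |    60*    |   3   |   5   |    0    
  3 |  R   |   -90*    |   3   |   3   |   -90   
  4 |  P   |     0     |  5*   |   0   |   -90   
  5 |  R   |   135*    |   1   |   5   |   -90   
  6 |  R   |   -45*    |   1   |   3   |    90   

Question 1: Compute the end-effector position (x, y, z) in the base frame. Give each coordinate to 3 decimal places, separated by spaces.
after link 1: o_1 = (0.0000, 0.0000, 1.0000)
after link 2: o_2 = (0.6651, 3.8481, -3.3301)
after link 3: o_3 = (1.4151, 7.7452, -1.8301)
after link 4: o_4 = (3.5801, 8.9952, -6.1603)
after link 5: o_5 = (-0.1025, 5.7144, -4.8662)
after link 6: o_6 = (-1.0405, 2.7233, -5.2830)

-1.040 2.723 -5.283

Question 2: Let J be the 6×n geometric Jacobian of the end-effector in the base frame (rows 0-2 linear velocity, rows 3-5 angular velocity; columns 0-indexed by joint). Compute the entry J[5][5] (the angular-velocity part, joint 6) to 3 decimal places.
axis z_5 = (-0.2241,-0.1294,-0.9659); lever o_n−o_5 = (-0.9380,-2.9910,-0.4169)
cross product → J_v[:, 5] = (-2.8352,0.8126,0.5490)
J_ω[:, 5] = z_5
entry J[5][5] = -0.9659

-0.966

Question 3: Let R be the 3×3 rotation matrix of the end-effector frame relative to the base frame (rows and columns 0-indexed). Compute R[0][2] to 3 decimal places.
End-effector z-axis (col 2 of R) = (0.9451,-0.2709,-0.1830)
R[0][2] = 0.9451

0.945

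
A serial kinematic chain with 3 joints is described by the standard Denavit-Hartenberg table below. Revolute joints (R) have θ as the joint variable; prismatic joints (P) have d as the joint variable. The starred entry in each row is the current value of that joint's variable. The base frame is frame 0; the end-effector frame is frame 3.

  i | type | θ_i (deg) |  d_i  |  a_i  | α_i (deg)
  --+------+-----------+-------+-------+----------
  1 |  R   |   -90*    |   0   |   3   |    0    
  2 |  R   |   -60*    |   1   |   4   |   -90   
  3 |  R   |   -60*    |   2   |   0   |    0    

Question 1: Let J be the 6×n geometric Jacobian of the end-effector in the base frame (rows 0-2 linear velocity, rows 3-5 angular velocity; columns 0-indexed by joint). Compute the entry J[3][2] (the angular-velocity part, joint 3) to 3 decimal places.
axis z_2 = (0.5000,-0.8660,0.0000); lever o_n−o_2 = (1.0000,-1.7321,0.0000)
cross product → J_v[:, 2] = (-0.0000,-0.0000,-0.0000)
J_ω[:, 2] = z_2
entry J[3][2] = 0.5000

0.500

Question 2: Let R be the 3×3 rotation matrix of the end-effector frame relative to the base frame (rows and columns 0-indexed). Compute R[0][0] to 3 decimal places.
End-effector x-axis (col 0 of R) = (-0.4330,-0.2500,0.8660)
R[0][0] = -0.4330

-0.433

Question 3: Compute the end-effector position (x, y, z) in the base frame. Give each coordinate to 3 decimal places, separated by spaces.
-2.464 -6.732 1.000

after link 1: o_1 = (0.0000, -3.0000, 0.0000)
after link 2: o_2 = (-3.4641, -5.0000, 1.0000)
after link 3: o_3 = (-2.4641, -6.7321, 1.0000)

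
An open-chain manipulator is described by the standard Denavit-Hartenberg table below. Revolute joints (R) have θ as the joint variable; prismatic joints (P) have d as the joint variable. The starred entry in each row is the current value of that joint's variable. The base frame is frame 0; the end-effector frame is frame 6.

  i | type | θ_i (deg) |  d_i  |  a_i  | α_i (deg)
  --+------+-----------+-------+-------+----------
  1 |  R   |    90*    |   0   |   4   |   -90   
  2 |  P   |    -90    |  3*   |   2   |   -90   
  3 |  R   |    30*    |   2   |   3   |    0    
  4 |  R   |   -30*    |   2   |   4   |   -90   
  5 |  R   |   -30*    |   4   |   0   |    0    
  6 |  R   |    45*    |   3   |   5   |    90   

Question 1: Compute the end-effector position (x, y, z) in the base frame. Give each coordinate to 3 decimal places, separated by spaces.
after link 1: o_1 = (0.0000, 4.0000, 0.0000)
after link 2: o_2 = (-3.0000, 4.0000, 2.0000)
after link 3: o_3 = (-1.5000, 6.0000, 4.5981)
after link 4: o_4 = (-1.5000, 8.0000, 8.5981)
after link 5: o_5 = (2.5000, 8.0000, 8.5981)
after link 6: o_6 = (5.5000, 6.7059, 13.4277)

5.500 6.706 13.428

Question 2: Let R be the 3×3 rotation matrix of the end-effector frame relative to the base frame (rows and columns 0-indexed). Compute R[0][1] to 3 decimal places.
1.000

End-effector y-axis (col 1 of R) = (1.0000,0.0000,-0.0000)
R[0][1] = 1.0000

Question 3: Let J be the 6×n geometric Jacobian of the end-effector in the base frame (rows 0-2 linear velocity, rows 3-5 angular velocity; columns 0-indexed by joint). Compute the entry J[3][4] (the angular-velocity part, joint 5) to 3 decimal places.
1.000

axis z_4 = (1.0000,0.0000,-0.0000); lever o_n−o_4 = (7.0000,-1.2941,4.8296)
cross product → J_v[:, 4] = (0.0000,-4.8296,-1.2941)
J_ω[:, 4] = z_4
entry J[3][4] = 1.0000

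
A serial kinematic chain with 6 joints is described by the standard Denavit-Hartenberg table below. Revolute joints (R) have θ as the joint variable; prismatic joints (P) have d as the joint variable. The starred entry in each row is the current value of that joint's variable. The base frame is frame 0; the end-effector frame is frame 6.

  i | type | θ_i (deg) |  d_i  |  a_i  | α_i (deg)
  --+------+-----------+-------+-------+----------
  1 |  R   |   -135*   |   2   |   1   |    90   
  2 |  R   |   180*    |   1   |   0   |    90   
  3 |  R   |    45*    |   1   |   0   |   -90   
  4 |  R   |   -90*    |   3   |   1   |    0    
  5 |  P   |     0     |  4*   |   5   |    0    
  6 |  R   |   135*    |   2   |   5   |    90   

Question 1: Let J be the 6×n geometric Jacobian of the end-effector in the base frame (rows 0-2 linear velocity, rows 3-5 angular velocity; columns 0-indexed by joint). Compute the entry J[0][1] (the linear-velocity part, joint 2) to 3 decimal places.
axis z_1 = (-0.7071,0.7071,0.0000); lever o_n−o_1 = (-9.7071,4.2426,3.4645)
cross product → J_v[:, 1] = (2.4497,2.4497,3.8640)
J_ω[:, 1] = z_1
entry J[0][1] = 2.4497

2.450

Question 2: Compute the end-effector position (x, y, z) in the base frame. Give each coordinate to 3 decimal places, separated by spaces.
-10.414 3.536 5.464

after link 1: o_1 = (-0.7071, -0.7071, 2.0000)
after link 2: o_2 = (-1.4142, -0.0000, 2.0000)
after link 3: o_3 = (-1.4142, -0.0000, 3.0000)
after link 4: o_4 = (-4.4142, -0.0000, 4.0000)
after link 5: o_5 = (-8.4142, -0.0000, 9.0000)
after link 6: o_6 = (-10.4142, 3.5355, 5.4645)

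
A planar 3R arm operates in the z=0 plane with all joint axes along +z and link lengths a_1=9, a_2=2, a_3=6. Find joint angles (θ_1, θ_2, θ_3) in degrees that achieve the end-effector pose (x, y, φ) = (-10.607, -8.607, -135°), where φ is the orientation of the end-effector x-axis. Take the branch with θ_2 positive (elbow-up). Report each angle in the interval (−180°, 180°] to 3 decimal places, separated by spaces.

wrist centre = target − a_3·(cos φ, sin φ) = (-6.3644, -4.3644)
cos θ_2 = (59.5527−9²−2²)/(2·9·2) = -0.7069; θ_2 = 134.9808° (elbow-up)
β = atan2(-4.3644,-6.3644) = -145.5596°; ψ = atan2(1.4147,7.5863) = 10.5632°
θ_1 = β − ψ = -156.1228°
θ_3 = φ − θ_1 − θ_2 = -113.8579° (wrapped to (-180°,180°])

-156.123 134.981 -113.858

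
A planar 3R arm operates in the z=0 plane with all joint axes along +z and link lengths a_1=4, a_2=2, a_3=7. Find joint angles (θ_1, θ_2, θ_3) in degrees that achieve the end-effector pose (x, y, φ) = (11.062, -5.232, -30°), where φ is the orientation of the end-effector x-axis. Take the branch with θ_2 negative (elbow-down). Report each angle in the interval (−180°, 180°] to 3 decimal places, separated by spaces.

0.002 -60.008 30.006

wrist centre = target − a_3·(cos φ, sin φ) = (4.9998, -1.7320)
cos θ_2 = (27.9980−4²−2²)/(2·4·2) = 0.4999; θ_2 = -60.0081° (elbow-down)
β = atan2(-1.7320,4.9998) = -19.1067°; ψ = atan2(-1.7322,4.9998) = -19.1089°
θ_1 = β − ψ = 0.0022°
θ_3 = φ − θ_1 − θ_2 = 30.0059° (wrapped to (-180°,180°])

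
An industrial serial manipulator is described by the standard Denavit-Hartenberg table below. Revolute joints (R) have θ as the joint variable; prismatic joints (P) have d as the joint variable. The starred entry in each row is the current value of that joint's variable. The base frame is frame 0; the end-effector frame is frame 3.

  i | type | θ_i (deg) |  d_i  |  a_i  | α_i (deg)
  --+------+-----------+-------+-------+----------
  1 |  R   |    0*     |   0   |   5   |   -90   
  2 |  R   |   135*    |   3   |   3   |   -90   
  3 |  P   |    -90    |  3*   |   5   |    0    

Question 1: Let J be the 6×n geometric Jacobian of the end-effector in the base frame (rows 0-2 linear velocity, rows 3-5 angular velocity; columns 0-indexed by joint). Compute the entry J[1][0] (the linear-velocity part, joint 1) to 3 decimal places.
0.757

axis z_0 = ẑ; lever o_n−o_0 = (0.7574,8.0000,-0.0000)
cross product → J_v[:, 0] = (-8.0000,0.7574,0.0000)
J_ω[:, 0] = z_0
entry J[1][0] = 0.7574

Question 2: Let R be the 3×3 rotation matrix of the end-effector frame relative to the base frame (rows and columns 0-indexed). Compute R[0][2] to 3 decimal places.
End-effector z-axis (col 2 of R) = (-0.7071,0.0000,0.7071)
R[0][2] = -0.7071

-0.707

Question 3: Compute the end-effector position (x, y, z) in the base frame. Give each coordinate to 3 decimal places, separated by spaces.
after link 1: o_1 = (5.0000, 0.0000, 0.0000)
after link 2: o_2 = (2.8787, 3.0000, -2.1213)
after link 3: o_3 = (0.7574, 8.0000, -0.0000)

0.757 8.000 -0.000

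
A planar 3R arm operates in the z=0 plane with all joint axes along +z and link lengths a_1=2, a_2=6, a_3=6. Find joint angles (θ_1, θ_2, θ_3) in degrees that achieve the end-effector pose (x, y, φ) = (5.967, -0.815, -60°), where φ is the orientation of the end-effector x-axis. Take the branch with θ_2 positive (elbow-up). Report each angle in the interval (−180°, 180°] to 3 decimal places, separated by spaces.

-45.007 120.007 -135.000

wrist centre = target − a_3·(cos φ, sin φ) = (2.9670, 4.3812)
cos θ_2 = (27.9976−2²−6²)/(2·2·6) = -0.5001; θ_2 = 120.0067° (elbow-up)
β = atan2(4.3812,2.9670) = 55.8934°; ψ = atan2(5.1958,-1.0006) = 100.9005°
θ_1 = β − ψ = -45.0071°
θ_3 = φ − θ_1 − θ_2 = -134.9995° (wrapped to (-180°,180°])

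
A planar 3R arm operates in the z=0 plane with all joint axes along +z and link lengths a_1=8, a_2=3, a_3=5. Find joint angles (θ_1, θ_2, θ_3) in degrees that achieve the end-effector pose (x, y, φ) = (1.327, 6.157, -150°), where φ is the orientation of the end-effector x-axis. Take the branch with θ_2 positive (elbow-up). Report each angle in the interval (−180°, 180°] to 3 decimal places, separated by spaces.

45.001 44.991 120.008

wrist centre = target − a_3·(cos φ, sin φ) = (5.6571, 8.6570)
cos θ_2 = (106.9467−8²−3²)/(2·8·3) = 0.7072; θ_2 = 44.9905° (elbow-up)
β = atan2(8.6570,5.6571) = 56.8364°; ψ = atan2(2.1210,10.1217) = 11.8349°
θ_1 = β − ψ = 45.0015°
θ_3 = φ − θ_1 − θ_2 = 120.0080° (wrapped to (-180°,180°])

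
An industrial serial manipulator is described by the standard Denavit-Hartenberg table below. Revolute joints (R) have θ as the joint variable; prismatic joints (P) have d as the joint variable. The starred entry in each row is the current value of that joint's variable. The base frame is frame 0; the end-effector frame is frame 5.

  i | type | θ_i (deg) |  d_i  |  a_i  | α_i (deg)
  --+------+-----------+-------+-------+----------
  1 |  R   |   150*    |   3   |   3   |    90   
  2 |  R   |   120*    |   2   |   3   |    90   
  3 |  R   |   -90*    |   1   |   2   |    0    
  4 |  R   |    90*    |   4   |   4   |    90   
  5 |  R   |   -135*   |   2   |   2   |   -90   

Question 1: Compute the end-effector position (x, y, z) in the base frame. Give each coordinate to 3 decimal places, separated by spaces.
after link 1: o_1 = (-2.5981, 1.5000, 3.0000)
after link 2: o_2 = (-0.2990, 2.4821, 5.5981)
after link 3: o_3 = (-2.0490, 1.1830, 6.0981)
after link 4: o_4 = (-3.3170, 1.9151, 11.5622)
after link 5: o_5 = (-3.8687, -0.0758, 9.6303)

-3.869 -0.076 9.630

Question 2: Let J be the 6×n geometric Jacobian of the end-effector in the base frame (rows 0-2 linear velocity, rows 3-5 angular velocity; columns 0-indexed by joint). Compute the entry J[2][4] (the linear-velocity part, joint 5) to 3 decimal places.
0.518

axis z_4 = (-0.5000,-0.8660,-0.0000); lever o_n−o_4 = (-0.5517,-1.9909,-1.9319)
cross product → J_v[:, 4] = (1.6730,-0.9659,0.5176)
J_ω[:, 4] = z_4
entry J[2][4] = 0.5176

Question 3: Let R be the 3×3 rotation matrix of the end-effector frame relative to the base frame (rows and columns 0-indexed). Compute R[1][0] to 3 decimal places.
-0.129

End-effector x-axis (col 0 of R) = (0.2241,-0.1294,-0.9659)
R[1][0] = -0.1294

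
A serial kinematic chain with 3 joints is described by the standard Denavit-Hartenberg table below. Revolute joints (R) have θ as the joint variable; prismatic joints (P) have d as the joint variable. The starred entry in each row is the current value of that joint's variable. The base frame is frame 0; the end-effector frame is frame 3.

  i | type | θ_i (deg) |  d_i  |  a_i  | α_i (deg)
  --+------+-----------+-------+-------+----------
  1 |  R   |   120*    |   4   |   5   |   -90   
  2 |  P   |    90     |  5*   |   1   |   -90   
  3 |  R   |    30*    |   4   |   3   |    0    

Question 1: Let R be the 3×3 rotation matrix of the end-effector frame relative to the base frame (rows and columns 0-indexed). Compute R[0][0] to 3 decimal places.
End-effector x-axis (col 0 of R) = (0.4330,0.2500,-0.8660)
R[0][0] = 0.4330

0.433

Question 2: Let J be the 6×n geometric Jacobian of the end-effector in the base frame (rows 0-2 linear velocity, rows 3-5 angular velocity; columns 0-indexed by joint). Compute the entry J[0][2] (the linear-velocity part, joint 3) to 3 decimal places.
2.250

axis z_2 = (0.5000,-0.8660,-0.0000); lever o_n−o_2 = (3.2990,-2.7141,-2.5981)
cross product → J_v[:, 2] = (2.2500,1.2990,1.5000)
J_ω[:, 2] = z_2
entry J[0][2] = 2.2500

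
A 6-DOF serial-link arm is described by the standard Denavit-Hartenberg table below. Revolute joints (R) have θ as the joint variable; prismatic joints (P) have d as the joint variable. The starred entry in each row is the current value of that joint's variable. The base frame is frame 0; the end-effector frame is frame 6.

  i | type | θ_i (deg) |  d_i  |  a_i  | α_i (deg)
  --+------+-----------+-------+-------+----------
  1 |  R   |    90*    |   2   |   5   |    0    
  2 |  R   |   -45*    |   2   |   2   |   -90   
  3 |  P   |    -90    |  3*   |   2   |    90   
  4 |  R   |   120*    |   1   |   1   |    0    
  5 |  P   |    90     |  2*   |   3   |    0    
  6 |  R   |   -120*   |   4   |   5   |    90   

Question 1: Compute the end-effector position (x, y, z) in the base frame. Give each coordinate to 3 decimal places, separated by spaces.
-8.744 6.673 2.902

after link 1: o_1 = (0.0000, 5.0000, 2.0000)
after link 2: o_2 = (1.4142, 6.4142, 4.0000)
after link 3: o_3 = (-0.7071, 8.5355, 6.0000)
after link 4: o_4 = (-2.0266, 8.4408, 5.5000)
after link 5: o_5 = (-2.3801, 5.9659, 2.9019)
after link 6: o_6 = (-8.7441, 6.6730, 2.9019)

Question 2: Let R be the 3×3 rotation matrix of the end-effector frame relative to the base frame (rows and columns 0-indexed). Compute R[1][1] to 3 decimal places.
End-effector y-axis (col 1 of R) = (-0.7071,-0.7071,0.0000)
R[1][1] = -0.7071

-0.707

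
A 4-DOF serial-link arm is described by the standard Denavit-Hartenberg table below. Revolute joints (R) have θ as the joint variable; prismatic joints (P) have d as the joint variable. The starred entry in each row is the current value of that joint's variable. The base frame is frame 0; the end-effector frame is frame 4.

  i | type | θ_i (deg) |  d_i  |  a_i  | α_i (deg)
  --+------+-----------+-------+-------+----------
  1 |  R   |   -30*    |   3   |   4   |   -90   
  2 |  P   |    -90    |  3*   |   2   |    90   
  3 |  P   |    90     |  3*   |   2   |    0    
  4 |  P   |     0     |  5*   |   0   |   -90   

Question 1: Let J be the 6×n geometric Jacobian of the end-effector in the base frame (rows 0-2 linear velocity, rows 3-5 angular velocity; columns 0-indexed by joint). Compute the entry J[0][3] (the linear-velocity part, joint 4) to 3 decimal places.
prismatic axis z_3 = (-0.8660,0.5000,0.0000)
J_v[:, 3] = z_3; J_ω[:, 3] = (0,0,0)
entry J[0][3] = -0.8660

-0.866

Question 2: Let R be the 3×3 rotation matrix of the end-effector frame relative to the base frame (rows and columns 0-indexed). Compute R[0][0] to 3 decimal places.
End-effector x-axis (col 0 of R) = (0.5000,0.8660,0.0000)
R[0][0] = 0.5000

0.500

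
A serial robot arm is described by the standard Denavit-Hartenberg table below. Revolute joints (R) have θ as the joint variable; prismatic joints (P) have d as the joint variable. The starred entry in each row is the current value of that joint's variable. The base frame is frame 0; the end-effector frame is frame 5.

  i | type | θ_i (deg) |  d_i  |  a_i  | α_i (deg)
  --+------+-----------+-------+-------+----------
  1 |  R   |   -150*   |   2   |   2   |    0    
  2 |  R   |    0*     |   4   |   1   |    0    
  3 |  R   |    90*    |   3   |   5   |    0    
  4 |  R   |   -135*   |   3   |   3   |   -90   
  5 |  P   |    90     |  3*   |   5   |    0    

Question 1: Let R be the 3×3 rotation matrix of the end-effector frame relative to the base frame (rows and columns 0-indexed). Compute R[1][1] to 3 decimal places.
-0.259

End-effector y-axis (col 1 of R) = (0.9659,-0.2588,-0.0000)
R[1][1] = -0.2588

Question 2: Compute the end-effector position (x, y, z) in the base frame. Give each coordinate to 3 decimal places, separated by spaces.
after link 1: o_1 = (-1.7321, -1.0000, 2.0000)
after link 2: o_2 = (-2.5981, -1.5000, 6.0000)
after link 3: o_3 = (-0.0981, -5.8301, 9.0000)
after link 4: o_4 = (-2.9959, -5.0537, 12.0000)
after link 5: o_5 = (-3.7723, -7.9514, 7.0000)

-3.772 -7.951 7.000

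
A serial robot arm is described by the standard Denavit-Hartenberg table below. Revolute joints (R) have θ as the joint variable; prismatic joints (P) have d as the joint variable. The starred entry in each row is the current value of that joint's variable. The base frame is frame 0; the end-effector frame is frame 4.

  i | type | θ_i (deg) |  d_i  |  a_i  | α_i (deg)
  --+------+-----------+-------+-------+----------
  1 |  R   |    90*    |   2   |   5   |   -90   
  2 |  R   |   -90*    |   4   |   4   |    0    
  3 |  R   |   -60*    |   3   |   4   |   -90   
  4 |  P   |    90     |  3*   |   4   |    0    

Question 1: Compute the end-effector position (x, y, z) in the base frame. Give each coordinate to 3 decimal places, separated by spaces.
after link 1: o_1 = (0.0000, 5.0000, 2.0000)
after link 2: o_2 = (-4.0000, 5.0000, 6.0000)
after link 3: o_3 = (-7.0000, 1.5359, 8.0000)
after link 4: o_4 = (-3.0000, 3.0359, 10.5981)

-3.000 3.036 10.598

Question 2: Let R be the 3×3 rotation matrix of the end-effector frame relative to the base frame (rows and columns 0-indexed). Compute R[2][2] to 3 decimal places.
End-effector z-axis (col 2 of R) = (0.0000,0.5000,0.8660)
R[2][2] = 0.8660

0.866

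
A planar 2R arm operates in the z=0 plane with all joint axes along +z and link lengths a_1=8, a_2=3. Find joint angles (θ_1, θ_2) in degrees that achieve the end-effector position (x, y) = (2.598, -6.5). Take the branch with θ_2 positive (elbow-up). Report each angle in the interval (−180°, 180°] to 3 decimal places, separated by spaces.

-90.001 120.001

cos θ_2 = (48.9996−8²−3²)/(2·8·3) = -0.5000; θ_2 = 120.0005° (elbow-up)
β = atan2(-6.5000,2.5980) = -68.2138°; ψ = atan2(2.5981,6.5000) = 21.7868°
θ_1 = β − ψ = -90.0005°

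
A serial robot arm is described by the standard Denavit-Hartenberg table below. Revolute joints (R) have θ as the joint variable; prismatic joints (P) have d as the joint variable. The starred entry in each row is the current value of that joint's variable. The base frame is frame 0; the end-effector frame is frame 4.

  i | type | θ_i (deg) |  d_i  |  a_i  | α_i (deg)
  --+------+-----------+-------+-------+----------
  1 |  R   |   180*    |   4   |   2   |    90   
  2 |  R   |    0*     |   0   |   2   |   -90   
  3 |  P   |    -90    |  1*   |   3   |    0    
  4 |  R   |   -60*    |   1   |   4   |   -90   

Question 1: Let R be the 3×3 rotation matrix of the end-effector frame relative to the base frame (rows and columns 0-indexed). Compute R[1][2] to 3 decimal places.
End-effector z-axis (col 2 of R) = (-0.5000,0.8660,0.0000)
R[1][2] = 0.8660

0.866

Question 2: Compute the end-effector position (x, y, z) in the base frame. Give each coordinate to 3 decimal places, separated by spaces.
-0.536 5.000 6.000

after link 1: o_1 = (-2.0000, 0.0000, 4.0000)
after link 2: o_2 = (-4.0000, 0.0000, 4.0000)
after link 3: o_3 = (-4.0000, 3.0000, 5.0000)
after link 4: o_4 = (-0.5359, 5.0000, 6.0000)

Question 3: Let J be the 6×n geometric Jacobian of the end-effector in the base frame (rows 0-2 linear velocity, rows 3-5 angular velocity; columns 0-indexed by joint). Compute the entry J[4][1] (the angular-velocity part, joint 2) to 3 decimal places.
1.000

axis z_1 = (0.0000,1.0000,0.0000); lever o_n−o_1 = (1.4641,5.0000,2.0000)
cross product → J_v[:, 1] = (2.0000,-0.0000,-1.4641)
J_ω[:, 1] = z_1
entry J[4][1] = 1.0000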